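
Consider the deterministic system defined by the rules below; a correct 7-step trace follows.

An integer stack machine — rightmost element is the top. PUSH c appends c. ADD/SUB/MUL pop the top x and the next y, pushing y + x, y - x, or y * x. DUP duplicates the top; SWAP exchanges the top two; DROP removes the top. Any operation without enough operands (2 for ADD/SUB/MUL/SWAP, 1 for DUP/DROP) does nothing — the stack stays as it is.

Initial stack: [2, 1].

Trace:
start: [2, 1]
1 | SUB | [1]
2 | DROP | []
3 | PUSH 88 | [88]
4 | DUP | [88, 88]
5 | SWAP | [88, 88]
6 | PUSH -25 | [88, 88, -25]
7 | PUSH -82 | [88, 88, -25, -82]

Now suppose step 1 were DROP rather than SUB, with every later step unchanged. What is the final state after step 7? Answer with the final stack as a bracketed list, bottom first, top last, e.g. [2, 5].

(re-executing from step 1 with the substitution; state before step 1: [2, 1])
1 | DROP | [2]
2 | DROP | []
3 | PUSH 88 | [88]
4 | DUP | [88, 88]
5 | SWAP | [88, 88]
6 | PUSH -25 | [88, 88, -25]
7 | PUSH -82 | [88, 88, -25, -82]

[88, 88, -25, -82]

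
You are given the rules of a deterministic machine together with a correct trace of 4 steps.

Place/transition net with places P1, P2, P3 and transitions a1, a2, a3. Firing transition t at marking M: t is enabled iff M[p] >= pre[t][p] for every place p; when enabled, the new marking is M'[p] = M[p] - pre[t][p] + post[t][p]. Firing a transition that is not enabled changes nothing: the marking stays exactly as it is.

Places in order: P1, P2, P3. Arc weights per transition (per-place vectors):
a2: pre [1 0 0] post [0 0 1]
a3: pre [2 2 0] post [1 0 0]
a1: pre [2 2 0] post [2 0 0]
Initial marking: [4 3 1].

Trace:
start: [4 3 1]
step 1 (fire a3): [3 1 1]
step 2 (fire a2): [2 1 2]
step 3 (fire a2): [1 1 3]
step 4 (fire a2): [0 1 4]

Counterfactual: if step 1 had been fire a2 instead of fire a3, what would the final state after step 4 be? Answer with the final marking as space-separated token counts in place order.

(re-executing from step 1 with the substitution; state before step 1: [4 3 1])
step 1 (fire a2): [3 3 2]
step 2 (fire a2): [2 3 3]
step 3 (fire a2): [1 3 4]
step 4 (fire a2): [0 3 5]

0 3 5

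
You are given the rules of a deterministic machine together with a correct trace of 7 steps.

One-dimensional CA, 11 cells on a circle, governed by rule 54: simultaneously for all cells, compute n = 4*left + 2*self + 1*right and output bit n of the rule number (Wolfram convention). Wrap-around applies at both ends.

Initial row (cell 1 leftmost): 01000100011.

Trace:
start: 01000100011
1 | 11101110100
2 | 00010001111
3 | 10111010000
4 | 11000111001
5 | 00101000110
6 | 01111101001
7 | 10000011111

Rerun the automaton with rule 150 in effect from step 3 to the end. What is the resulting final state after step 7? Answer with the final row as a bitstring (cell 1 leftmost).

(re-executing steps 3..7 under rule 150; state before step 3: 00010001111)
3 | 10111010110
4 | 10010010000
5 | 11111111001
6 | 11111110110
7 | 01111100000

01111100000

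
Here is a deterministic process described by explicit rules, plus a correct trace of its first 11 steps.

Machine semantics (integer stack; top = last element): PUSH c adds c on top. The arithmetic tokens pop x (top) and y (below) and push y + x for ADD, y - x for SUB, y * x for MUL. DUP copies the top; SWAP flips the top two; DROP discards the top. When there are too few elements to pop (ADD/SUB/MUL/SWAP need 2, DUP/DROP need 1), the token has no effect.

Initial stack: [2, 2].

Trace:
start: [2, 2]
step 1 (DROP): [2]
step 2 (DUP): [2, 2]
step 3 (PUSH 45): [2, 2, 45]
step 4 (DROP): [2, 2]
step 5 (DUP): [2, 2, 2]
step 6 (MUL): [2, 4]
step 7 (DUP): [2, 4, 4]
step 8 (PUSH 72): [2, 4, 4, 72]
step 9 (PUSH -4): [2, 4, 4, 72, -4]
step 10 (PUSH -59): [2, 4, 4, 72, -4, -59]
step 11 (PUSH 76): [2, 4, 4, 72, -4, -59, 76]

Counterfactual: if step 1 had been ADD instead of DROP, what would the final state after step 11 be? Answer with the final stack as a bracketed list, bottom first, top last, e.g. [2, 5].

(re-executing from step 1 with the substitution; state before step 1: [2, 2])
step 1 (ADD): [4]
step 2 (DUP): [4, 4]
step 3 (PUSH 45): [4, 4, 45]
step 4 (DROP): [4, 4]
step 5 (DUP): [4, 4, 4]
step 6 (MUL): [4, 16]
step 7 (DUP): [4, 16, 16]
step 8 (PUSH 72): [4, 16, 16, 72]
step 9 (PUSH -4): [4, 16, 16, 72, -4]
step 10 (PUSH -59): [4, 16, 16, 72, -4, -59]
step 11 (PUSH 76): [4, 16, 16, 72, -4, -59, 76]

[4, 16, 16, 72, -4, -59, 76]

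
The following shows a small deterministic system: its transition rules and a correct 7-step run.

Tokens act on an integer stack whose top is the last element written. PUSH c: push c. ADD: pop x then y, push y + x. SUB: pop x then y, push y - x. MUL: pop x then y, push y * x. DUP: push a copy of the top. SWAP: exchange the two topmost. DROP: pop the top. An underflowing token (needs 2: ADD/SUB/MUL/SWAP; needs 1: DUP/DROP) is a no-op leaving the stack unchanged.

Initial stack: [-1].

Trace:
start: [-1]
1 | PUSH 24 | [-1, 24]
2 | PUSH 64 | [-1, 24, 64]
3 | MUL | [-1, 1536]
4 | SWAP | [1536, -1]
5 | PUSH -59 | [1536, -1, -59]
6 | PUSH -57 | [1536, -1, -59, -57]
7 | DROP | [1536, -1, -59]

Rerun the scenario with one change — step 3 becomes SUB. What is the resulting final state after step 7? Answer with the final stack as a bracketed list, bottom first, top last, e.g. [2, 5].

[-40, -1, -59]

(re-executing from step 3 with the substitution; state before step 3: [-1, 24, 64])
3 | SUB | [-1, -40]
4 | SWAP | [-40, -1]
5 | PUSH -59 | [-40, -1, -59]
6 | PUSH -57 | [-40, -1, -59, -57]
7 | DROP | [-40, -1, -59]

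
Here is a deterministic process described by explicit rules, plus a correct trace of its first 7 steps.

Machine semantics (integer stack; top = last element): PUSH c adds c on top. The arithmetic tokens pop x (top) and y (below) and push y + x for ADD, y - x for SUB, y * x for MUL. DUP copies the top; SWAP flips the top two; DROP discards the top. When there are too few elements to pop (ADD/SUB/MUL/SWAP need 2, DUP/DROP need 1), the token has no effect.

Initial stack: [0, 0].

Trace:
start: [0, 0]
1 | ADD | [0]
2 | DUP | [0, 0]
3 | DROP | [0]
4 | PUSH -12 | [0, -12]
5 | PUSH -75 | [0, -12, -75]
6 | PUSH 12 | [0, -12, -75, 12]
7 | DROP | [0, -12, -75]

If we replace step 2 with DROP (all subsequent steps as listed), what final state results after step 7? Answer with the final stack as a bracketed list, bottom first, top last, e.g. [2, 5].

[-12, -75]

(re-executing from step 2 with the substitution; state before step 2: [0])
2 | DROP | []
3 | DROP | []
4 | PUSH -12 | [-12]
5 | PUSH -75 | [-12, -75]
6 | PUSH 12 | [-12, -75, 12]
7 | DROP | [-12, -75]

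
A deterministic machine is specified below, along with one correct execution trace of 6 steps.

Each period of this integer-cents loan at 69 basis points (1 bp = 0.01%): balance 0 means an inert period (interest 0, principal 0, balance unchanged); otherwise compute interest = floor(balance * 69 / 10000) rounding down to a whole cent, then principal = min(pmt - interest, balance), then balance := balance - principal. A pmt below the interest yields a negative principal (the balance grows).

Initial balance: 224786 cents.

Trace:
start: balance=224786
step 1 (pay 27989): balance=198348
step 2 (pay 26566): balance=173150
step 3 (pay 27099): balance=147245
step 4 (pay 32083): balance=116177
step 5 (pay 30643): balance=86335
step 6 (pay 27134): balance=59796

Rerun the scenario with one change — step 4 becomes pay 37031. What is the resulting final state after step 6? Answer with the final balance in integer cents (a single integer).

54780

(re-executing from step 4 with the substitution; state before step 4: balance=147245)
step 4 (pay 37031): balance=111229
step 5 (pay 30643): balance=81353
step 6 (pay 27134): balance=54780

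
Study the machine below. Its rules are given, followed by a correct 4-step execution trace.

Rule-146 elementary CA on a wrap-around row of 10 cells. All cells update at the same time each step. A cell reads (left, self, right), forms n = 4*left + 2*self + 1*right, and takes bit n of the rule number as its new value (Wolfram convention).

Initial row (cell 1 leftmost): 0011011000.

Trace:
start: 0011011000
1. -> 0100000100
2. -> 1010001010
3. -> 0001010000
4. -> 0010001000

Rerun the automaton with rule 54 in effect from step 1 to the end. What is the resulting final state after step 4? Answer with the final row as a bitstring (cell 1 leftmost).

(re-executing steps 1..4 under rule 54; state before step 1: 0011011000)
1. -> 0100100100
2. -> 1111111110
3. -> 0000000001
4. -> 1000000011

1000000011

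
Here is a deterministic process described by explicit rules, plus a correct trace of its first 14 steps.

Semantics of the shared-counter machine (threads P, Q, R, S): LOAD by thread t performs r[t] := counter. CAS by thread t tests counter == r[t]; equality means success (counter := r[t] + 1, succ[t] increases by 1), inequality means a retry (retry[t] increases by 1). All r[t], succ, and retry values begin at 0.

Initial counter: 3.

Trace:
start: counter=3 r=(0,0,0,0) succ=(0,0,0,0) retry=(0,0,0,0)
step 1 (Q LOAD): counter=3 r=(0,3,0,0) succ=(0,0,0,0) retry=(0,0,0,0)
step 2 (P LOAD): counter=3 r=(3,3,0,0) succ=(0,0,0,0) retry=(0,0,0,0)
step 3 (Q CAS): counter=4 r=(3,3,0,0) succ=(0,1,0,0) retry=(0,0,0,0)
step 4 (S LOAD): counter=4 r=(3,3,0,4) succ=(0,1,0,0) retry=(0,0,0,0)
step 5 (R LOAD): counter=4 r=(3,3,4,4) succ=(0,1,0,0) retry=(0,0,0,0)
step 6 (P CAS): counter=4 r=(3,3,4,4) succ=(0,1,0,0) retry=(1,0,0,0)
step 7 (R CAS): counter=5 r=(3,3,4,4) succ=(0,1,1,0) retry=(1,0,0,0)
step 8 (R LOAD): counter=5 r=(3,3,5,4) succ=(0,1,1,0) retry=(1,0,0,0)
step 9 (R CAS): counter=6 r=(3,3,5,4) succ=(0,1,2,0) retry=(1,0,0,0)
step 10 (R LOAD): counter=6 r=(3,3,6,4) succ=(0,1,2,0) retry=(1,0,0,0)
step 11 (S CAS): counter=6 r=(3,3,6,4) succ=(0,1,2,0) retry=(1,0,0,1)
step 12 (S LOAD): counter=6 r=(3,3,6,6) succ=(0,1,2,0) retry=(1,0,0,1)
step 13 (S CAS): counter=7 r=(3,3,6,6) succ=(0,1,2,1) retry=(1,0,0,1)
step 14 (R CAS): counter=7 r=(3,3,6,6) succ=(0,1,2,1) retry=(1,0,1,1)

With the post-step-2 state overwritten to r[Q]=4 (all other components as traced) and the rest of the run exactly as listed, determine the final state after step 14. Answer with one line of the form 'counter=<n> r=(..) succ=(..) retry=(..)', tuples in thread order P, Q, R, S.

counter=6 r=(3,4,5,5) succ=(1,0,1,1) retry=(0,1,2,1)

state after step 2 := counter=3 r=(3,4,0,0) succ=(0,0,0,0) retry=(0,0,0,0)
step 3 (Q CAS): counter=3 r=(3,4,0,0) succ=(0,0,0,0) retry=(0,1,0,0)
step 4 (S LOAD): counter=3 r=(3,4,0,3) succ=(0,0,0,0) retry=(0,1,0,0)
step 5 (R LOAD): counter=3 r=(3,4,3,3) succ=(0,0,0,0) retry=(0,1,0,0)
step 6 (P CAS): counter=4 r=(3,4,3,3) succ=(1,0,0,0) retry=(0,1,0,0)
step 7 (R CAS): counter=4 r=(3,4,3,3) succ=(1,0,0,0) retry=(0,1,1,0)
step 8 (R LOAD): counter=4 r=(3,4,4,3) succ=(1,0,0,0) retry=(0,1,1,0)
step 9 (R CAS): counter=5 r=(3,4,4,3) succ=(1,0,1,0) retry=(0,1,1,0)
step 10 (R LOAD): counter=5 r=(3,4,5,3) succ=(1,0,1,0) retry=(0,1,1,0)
step 11 (S CAS): counter=5 r=(3,4,5,3) succ=(1,0,1,0) retry=(0,1,1,1)
step 12 (S LOAD): counter=5 r=(3,4,5,5) succ=(1,0,1,0) retry=(0,1,1,1)
step 13 (S CAS): counter=6 r=(3,4,5,5) succ=(1,0,1,1) retry=(0,1,1,1)
step 14 (R CAS): counter=6 r=(3,4,5,5) succ=(1,0,1,1) retry=(0,1,2,1)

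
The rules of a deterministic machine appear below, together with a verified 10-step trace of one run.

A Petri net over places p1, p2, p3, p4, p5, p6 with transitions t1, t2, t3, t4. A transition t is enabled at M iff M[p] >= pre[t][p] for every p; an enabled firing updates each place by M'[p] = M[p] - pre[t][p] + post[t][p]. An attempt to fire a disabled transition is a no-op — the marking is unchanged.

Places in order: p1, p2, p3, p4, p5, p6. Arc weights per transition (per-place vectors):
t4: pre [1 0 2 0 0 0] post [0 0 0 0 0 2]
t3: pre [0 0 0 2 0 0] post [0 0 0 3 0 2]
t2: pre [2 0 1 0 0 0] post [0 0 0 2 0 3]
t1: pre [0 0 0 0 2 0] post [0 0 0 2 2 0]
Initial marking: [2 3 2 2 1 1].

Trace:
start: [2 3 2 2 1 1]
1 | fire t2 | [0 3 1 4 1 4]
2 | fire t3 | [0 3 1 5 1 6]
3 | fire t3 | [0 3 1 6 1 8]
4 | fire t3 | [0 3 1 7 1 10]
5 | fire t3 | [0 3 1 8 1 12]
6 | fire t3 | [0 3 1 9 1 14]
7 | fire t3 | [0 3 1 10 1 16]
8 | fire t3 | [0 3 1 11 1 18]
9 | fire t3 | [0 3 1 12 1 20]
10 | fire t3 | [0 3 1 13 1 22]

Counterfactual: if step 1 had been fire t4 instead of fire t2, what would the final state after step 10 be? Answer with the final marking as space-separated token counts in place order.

(re-executing from step 1 with the substitution; state before step 1: [2 3 2 2 1 1])
1 | fire t4 | [1 3 0 2 1 3]
2 | fire t3 | [1 3 0 3 1 5]
3 | fire t3 | [1 3 0 4 1 7]
4 | fire t3 | [1 3 0 5 1 9]
5 | fire t3 | [1 3 0 6 1 11]
6 | fire t3 | [1 3 0 7 1 13]
7 | fire t3 | [1 3 0 8 1 15]
8 | fire t3 | [1 3 0 9 1 17]
9 | fire t3 | [1 3 0 10 1 19]
10 | fire t3 | [1 3 0 11 1 21]

1 3 0 11 1 21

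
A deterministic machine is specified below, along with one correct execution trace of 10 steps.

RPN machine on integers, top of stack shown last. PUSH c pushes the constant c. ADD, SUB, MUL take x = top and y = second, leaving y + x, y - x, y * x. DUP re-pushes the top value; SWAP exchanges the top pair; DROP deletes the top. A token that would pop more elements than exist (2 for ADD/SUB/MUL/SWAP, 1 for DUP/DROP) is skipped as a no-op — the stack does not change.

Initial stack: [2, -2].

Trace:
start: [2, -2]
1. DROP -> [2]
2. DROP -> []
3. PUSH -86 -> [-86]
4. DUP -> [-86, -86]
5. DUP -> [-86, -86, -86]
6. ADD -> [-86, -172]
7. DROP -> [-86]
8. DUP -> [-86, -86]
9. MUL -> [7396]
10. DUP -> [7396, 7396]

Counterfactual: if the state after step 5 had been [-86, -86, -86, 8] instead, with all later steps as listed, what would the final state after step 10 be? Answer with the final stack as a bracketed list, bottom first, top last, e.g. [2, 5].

[-86, 7396, 7396]

state after step 5 := [-86, -86, -86, 8]
6. ADD -> [-86, -86, -78]
7. DROP -> [-86, -86]
8. DUP -> [-86, -86, -86]
9. MUL -> [-86, 7396]
10. DUP -> [-86, 7396, 7396]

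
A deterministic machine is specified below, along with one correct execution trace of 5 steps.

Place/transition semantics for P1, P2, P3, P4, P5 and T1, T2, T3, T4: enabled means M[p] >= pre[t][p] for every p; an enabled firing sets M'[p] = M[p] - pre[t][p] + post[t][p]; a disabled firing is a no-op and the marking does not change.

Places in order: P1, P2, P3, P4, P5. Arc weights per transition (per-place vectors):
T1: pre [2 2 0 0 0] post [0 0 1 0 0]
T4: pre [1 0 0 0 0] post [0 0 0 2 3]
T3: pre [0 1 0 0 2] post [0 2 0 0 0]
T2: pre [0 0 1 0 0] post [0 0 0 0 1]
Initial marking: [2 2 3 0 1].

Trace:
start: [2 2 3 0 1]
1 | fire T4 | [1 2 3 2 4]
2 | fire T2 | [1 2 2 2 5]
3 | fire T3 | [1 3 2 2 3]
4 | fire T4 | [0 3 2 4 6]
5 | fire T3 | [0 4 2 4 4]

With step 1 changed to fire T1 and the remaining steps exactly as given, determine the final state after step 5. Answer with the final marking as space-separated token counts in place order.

(re-executing from step 1 with the substitution; state before step 1: [2 2 3 0 1])
1 | fire T1 | [0 0 4 0 1]
2 | fire T2 | [0 0 3 0 2]
3 | fire T3 | [0 0 3 0 2]
4 | fire T4 | [0 0 3 0 2]
5 | fire T3 | [0 0 3 0 2]

0 0 3 0 2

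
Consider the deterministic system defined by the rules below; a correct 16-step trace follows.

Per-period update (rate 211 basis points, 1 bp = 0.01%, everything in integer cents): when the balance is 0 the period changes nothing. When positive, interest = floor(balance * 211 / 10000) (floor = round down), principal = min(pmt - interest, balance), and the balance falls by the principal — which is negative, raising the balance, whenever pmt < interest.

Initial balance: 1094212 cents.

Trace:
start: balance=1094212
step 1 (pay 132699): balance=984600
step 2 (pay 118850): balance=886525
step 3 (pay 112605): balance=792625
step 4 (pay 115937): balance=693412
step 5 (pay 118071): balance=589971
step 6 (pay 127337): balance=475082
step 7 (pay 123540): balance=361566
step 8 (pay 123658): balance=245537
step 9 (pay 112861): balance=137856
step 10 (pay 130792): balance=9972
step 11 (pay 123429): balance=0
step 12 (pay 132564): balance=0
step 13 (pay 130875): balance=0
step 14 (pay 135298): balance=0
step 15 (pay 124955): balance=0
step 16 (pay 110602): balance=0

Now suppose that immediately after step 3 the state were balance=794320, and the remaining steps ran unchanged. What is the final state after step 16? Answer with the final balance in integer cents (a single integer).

state after step 3 := balance=794320
step 4 (pay 115937): balance=695143
step 5 (pay 118071): balance=591739
step 6 (pay 127337): balance=476887
step 7 (pay 123540): balance=363409
step 8 (pay 123658): balance=247418
step 9 (pay 112861): balance=139777
step 10 (pay 130792): balance=11934
step 11 (pay 123429): balance=0
step 12 (pay 132564): balance=0
step 13 (pay 130875): balance=0
step 14 (pay 135298): balance=0
step 15 (pay 124955): balance=0
step 16 (pay 110602): balance=0

0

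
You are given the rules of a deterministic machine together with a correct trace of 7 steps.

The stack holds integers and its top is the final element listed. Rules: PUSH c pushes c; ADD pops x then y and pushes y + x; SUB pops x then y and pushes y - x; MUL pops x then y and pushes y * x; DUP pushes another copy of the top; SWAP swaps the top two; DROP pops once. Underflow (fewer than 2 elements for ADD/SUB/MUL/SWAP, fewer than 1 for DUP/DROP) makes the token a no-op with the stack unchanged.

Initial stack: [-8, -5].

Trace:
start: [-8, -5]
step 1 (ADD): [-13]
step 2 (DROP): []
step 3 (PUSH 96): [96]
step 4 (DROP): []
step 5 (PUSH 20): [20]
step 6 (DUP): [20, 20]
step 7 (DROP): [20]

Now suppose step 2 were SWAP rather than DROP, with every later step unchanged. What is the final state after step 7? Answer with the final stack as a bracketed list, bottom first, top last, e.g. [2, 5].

[-13, 20]

(re-executing from step 2 with the substitution; state before step 2: [-13])
step 2 (SWAP): [-13]
step 3 (PUSH 96): [-13, 96]
step 4 (DROP): [-13]
step 5 (PUSH 20): [-13, 20]
step 6 (DUP): [-13, 20, 20]
step 7 (DROP): [-13, 20]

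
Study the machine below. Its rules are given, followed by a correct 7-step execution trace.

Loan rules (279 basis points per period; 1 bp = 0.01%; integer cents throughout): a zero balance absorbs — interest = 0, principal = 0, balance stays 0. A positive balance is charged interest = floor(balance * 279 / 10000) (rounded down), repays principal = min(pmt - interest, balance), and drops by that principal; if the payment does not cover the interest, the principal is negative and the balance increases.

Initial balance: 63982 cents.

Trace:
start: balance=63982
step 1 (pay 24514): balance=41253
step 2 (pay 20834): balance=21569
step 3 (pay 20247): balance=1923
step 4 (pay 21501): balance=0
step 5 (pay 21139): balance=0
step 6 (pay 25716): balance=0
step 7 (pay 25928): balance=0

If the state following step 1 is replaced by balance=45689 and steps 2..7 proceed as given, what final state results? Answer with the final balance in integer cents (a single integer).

state after step 1 := balance=45689
step 2 (pay 20834): balance=26129
step 3 (pay 20247): balance=6610
step 4 (pay 21501): balance=0
step 5 (pay 21139): balance=0
step 6 (pay 25716): balance=0
step 7 (pay 25928): balance=0

0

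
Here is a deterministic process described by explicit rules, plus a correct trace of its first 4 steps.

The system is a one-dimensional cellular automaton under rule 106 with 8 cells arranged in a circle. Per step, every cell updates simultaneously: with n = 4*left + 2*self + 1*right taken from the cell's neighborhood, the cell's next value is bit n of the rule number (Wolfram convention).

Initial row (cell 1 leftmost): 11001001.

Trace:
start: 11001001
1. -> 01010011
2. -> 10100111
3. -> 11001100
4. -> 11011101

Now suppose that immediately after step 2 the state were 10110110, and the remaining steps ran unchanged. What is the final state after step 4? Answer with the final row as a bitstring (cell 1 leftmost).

11000001

state after step 2 := 10110110
3. -> 01111111
4. -> 11000001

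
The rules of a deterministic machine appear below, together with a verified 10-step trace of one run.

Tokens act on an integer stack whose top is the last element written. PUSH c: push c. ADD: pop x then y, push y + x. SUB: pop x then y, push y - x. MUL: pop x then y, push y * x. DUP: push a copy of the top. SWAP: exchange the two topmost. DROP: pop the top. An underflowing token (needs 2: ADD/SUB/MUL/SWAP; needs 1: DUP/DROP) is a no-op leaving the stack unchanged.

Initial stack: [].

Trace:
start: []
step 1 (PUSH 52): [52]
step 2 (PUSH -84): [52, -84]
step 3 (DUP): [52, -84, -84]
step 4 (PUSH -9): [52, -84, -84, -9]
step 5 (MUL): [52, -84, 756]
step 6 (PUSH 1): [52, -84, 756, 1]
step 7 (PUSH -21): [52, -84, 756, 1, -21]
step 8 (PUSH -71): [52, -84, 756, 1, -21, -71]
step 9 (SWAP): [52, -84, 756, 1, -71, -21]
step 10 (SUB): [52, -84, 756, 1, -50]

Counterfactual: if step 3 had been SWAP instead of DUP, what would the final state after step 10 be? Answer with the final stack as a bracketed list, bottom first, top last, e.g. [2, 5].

[-84, -468, 1, -50]

(re-executing from step 3 with the substitution; state before step 3: [52, -84])
step 3 (SWAP): [-84, 52]
step 4 (PUSH -9): [-84, 52, -9]
step 5 (MUL): [-84, -468]
step 6 (PUSH 1): [-84, -468, 1]
step 7 (PUSH -21): [-84, -468, 1, -21]
step 8 (PUSH -71): [-84, -468, 1, -21, -71]
step 9 (SWAP): [-84, -468, 1, -71, -21]
step 10 (SUB): [-84, -468, 1, -50]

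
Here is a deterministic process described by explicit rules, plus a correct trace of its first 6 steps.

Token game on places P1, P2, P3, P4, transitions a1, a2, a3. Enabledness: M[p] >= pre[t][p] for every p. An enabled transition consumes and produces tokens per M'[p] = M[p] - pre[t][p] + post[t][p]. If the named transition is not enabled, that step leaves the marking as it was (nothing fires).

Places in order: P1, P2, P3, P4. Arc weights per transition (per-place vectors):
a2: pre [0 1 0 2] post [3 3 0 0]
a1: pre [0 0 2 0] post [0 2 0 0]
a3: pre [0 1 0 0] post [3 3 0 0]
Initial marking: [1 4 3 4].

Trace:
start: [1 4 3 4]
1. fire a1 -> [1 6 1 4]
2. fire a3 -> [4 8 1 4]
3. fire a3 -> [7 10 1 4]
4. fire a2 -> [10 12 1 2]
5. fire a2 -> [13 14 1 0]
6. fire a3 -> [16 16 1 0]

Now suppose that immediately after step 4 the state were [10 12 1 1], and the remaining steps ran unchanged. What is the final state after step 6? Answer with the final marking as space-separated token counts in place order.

13 14 1 1

state after step 4 := [10 12 1 1]
5. fire a2 -> [10 12 1 1]
6. fire a3 -> [13 14 1 1]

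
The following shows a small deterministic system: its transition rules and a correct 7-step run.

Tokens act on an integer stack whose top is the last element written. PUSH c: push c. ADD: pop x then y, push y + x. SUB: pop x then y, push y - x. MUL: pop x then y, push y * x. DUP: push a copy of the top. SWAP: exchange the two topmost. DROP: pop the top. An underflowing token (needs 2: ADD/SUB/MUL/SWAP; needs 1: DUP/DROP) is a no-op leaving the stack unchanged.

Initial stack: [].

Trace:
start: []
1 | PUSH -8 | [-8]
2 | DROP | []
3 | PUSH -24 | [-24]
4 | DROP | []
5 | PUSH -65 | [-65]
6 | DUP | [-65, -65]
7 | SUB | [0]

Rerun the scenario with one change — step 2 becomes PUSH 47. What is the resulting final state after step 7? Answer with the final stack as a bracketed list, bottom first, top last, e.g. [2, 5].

[-8, 47, 0]

(re-executing from step 2 with the substitution; state before step 2: [-8])
2 | PUSH 47 | [-8, 47]
3 | PUSH -24 | [-8, 47, -24]
4 | DROP | [-8, 47]
5 | PUSH -65 | [-8, 47, -65]
6 | DUP | [-8, 47, -65, -65]
7 | SUB | [-8, 47, 0]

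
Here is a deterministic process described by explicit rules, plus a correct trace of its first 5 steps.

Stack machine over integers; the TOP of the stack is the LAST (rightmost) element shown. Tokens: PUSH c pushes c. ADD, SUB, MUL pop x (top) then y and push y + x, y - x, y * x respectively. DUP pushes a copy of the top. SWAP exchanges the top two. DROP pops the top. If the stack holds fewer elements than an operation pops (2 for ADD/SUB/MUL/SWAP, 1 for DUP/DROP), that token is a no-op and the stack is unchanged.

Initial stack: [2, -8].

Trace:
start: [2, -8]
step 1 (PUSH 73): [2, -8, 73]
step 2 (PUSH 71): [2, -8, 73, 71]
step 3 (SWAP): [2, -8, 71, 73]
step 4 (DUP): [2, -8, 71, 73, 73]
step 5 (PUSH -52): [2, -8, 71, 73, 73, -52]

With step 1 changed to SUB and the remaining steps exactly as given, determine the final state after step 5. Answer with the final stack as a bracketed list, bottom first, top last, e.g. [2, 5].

(re-executing from step 1 with the substitution; state before step 1: [2, -8])
step 1 (SUB): [10]
step 2 (PUSH 71): [10, 71]
step 3 (SWAP): [71, 10]
step 4 (DUP): [71, 10, 10]
step 5 (PUSH -52): [71, 10, 10, -52]

[71, 10, 10, -52]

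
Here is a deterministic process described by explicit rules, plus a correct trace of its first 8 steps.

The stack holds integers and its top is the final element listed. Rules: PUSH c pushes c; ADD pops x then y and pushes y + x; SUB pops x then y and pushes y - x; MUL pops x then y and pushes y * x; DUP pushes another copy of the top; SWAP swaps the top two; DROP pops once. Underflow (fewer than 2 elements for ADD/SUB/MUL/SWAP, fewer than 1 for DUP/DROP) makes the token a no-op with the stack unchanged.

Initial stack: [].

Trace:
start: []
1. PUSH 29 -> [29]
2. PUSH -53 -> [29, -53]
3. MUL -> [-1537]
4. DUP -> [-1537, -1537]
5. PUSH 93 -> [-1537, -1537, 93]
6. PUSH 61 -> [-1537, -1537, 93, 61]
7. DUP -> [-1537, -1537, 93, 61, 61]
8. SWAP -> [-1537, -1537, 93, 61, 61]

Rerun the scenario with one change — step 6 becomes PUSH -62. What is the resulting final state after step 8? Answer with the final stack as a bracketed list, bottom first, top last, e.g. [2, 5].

[-1537, -1537, 93, -62, -62]

(re-executing from step 6 with the substitution; state before step 6: [-1537, -1537, 93])
6. PUSH -62 -> [-1537, -1537, 93, -62]
7. DUP -> [-1537, -1537, 93, -62, -62]
8. SWAP -> [-1537, -1537, 93, -62, -62]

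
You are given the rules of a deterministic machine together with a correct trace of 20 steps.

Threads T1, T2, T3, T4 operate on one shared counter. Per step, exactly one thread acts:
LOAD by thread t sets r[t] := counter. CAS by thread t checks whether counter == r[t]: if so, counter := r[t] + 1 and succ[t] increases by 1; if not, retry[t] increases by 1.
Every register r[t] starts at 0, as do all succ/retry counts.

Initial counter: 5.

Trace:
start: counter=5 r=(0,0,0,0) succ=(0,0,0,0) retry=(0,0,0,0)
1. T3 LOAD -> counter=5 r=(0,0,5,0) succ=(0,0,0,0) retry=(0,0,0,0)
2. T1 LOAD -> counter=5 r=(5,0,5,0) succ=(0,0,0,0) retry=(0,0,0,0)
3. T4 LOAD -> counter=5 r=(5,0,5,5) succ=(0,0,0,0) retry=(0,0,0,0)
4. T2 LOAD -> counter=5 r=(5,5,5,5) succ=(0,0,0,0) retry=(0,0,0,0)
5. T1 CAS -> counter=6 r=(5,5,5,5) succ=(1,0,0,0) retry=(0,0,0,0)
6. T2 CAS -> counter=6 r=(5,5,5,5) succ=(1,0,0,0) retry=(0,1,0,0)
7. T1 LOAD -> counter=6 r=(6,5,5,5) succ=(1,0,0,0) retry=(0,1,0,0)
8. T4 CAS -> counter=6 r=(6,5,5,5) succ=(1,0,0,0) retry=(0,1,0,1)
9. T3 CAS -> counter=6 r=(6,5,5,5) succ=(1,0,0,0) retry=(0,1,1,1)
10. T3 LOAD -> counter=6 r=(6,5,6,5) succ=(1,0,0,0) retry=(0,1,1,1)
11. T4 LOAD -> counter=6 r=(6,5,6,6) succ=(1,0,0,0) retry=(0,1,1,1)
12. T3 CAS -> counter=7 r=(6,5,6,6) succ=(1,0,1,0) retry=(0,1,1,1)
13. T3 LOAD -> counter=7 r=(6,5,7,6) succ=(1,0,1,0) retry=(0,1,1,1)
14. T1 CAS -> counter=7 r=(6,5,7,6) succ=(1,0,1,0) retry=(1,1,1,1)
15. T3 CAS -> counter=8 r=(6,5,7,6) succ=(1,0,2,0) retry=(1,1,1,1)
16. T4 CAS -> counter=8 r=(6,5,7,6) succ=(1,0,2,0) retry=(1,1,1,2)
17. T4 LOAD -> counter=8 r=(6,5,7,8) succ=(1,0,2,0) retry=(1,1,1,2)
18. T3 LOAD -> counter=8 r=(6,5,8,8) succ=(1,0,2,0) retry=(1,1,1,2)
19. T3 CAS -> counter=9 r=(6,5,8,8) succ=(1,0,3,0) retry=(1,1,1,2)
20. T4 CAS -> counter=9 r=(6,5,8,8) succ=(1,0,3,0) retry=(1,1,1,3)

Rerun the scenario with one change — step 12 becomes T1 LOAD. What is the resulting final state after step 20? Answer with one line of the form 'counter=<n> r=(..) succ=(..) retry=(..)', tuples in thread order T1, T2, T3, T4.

(re-executing from step 12 with the substitution; state before step 12: counter=6 r=(6,5,6,6) succ=(1,0,0,0) retry=(0,1,1,1))
12. T1 LOAD -> counter=6 r=(6,5,6,6) succ=(1,0,0,0) retry=(0,1,1,1)
13. T3 LOAD -> counter=6 r=(6,5,6,6) succ=(1,0,0,0) retry=(0,1,1,1)
14. T1 CAS -> counter=7 r=(6,5,6,6) succ=(2,0,0,0) retry=(0,1,1,1)
15. T3 CAS -> counter=7 r=(6,5,6,6) succ=(2,0,0,0) retry=(0,1,2,1)
16. T4 CAS -> counter=7 r=(6,5,6,6) succ=(2,0,0,0) retry=(0,1,2,2)
17. T4 LOAD -> counter=7 r=(6,5,6,7) succ=(2,0,0,0) retry=(0,1,2,2)
18. T3 LOAD -> counter=7 r=(6,5,7,7) succ=(2,0,0,0) retry=(0,1,2,2)
19. T3 CAS -> counter=8 r=(6,5,7,7) succ=(2,0,1,0) retry=(0,1,2,2)
20. T4 CAS -> counter=8 r=(6,5,7,7) succ=(2,0,1,0) retry=(0,1,2,3)

counter=8 r=(6,5,7,7) succ=(2,0,1,0) retry=(0,1,2,3)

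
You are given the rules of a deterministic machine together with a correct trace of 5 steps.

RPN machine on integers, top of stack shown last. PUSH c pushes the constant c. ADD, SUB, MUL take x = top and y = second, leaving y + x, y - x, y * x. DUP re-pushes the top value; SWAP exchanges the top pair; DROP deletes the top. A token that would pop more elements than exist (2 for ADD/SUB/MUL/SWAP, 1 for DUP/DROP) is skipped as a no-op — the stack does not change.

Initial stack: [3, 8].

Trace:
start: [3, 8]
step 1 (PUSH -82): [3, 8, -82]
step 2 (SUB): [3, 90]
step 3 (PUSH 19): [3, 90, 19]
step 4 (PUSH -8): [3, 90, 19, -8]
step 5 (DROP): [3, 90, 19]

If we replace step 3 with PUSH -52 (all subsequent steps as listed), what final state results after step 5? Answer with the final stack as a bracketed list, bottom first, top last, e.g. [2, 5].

[3, 90, -52]

(re-executing from step 3 with the substitution; state before step 3: [3, 90])
step 3 (PUSH -52): [3, 90, -52]
step 4 (PUSH -8): [3, 90, -52, -8]
step 5 (DROP): [3, 90, -52]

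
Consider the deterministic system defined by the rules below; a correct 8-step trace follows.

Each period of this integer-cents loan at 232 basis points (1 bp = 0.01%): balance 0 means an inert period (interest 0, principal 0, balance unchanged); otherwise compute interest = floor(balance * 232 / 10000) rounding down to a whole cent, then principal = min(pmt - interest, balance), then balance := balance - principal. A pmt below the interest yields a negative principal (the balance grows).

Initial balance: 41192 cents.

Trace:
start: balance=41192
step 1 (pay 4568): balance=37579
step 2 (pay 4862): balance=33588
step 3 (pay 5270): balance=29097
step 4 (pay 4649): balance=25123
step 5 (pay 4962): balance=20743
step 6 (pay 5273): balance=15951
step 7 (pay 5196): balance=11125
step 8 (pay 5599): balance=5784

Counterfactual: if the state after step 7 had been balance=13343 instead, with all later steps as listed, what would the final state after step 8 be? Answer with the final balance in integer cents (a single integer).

state after step 7 := balance=13343
step 8 (pay 5599): balance=8053

8053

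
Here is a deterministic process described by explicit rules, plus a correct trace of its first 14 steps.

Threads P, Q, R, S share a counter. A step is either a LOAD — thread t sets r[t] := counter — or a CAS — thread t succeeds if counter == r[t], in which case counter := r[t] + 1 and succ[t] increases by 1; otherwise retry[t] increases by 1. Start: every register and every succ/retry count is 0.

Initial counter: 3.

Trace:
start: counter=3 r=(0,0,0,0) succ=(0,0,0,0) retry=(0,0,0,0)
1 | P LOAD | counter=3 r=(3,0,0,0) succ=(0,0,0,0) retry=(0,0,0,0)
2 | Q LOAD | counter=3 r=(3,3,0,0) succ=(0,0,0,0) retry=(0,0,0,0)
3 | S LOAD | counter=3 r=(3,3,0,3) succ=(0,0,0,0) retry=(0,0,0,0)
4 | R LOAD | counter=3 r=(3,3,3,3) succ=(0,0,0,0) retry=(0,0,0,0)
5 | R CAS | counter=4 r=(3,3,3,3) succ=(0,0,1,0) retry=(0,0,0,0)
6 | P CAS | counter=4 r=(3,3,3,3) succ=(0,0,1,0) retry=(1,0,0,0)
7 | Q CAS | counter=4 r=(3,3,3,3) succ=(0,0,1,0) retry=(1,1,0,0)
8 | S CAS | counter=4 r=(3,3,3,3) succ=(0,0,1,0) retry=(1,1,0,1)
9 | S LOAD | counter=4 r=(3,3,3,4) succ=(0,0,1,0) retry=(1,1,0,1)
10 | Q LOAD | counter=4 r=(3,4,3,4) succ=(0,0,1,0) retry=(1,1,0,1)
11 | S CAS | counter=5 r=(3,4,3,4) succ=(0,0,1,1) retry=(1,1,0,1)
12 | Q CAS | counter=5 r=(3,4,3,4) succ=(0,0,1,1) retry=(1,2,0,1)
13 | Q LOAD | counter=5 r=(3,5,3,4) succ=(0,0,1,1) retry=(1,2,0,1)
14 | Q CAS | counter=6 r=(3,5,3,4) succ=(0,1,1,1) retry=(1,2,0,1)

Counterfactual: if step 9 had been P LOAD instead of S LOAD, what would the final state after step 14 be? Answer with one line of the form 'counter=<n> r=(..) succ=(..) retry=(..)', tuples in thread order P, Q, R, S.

counter=6 r=(4,5,3,3) succ=(0,2,1,0) retry=(1,1,0,2)

(re-executing from step 9 with the substitution; state before step 9: counter=4 r=(3,3,3,3) succ=(0,0,1,0) retry=(1,1,0,1))
9 | P LOAD | counter=4 r=(4,3,3,3) succ=(0,0,1,0) retry=(1,1,0,1)
10 | Q LOAD | counter=4 r=(4,4,3,3) succ=(0,0,1,0) retry=(1,1,0,1)
11 | S CAS | counter=4 r=(4,4,3,3) succ=(0,0,1,0) retry=(1,1,0,2)
12 | Q CAS | counter=5 r=(4,4,3,3) succ=(0,1,1,0) retry=(1,1,0,2)
13 | Q LOAD | counter=5 r=(4,5,3,3) succ=(0,1,1,0) retry=(1,1,0,2)
14 | Q CAS | counter=6 r=(4,5,3,3) succ=(0,2,1,0) retry=(1,1,0,2)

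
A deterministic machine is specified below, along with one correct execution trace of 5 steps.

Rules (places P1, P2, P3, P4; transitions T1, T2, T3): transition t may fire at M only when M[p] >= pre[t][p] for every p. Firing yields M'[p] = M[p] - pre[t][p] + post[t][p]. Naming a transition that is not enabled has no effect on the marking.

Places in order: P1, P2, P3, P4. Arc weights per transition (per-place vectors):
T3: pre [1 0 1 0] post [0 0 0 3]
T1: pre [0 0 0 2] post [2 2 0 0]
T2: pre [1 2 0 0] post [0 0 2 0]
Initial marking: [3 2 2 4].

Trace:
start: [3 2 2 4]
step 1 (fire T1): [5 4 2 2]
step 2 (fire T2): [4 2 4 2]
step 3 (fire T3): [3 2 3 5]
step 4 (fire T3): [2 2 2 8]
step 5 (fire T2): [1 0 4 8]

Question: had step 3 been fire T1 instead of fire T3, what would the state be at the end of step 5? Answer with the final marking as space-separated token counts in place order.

(re-executing from step 3 with the substitution; state before step 3: [4 2 4 2])
step 3 (fire T1): [6 4 4 0]
step 4 (fire T3): [5 4 3 3]
step 5 (fire T2): [4 2 5 3]

4 2 5 3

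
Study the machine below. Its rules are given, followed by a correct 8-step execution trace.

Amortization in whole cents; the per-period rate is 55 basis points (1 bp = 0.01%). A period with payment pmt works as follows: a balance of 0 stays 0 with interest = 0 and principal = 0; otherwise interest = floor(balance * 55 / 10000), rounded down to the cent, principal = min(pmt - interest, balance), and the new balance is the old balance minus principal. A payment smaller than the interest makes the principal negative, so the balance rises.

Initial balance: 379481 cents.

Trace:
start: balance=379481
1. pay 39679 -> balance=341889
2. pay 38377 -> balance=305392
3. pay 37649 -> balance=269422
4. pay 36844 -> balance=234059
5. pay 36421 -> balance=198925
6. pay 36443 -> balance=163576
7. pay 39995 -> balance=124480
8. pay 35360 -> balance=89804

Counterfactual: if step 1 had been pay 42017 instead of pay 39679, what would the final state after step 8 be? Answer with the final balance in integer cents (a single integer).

(re-executing from step 1 with the substitution; state before step 1: balance=379481)
1. pay 42017 -> balance=339551
2. pay 38377 -> balance=303041
3. pay 37649 -> balance=267058
4. pay 36844 -> balance=231682
5. pay 36421 -> balance=196535
6. pay 36443 -> balance=161172
7. pay 39995 -> balance=122063
8. pay 35360 -> balance=87374

87374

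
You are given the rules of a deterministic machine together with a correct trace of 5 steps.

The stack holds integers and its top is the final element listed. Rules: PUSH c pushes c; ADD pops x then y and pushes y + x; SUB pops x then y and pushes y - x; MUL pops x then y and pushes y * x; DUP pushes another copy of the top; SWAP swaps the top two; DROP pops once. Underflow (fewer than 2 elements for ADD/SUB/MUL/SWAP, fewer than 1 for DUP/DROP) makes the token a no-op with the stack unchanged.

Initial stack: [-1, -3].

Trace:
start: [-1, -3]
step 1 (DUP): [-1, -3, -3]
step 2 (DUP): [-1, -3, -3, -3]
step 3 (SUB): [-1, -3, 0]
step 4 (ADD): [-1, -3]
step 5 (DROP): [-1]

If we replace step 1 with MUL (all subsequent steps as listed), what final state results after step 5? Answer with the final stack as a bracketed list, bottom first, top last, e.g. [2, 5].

[]

(re-executing from step 1 with the substitution; state before step 1: [-1, -3])
step 1 (MUL): [3]
step 2 (DUP): [3, 3]
step 3 (SUB): [0]
step 4 (ADD): [0]
step 5 (DROP): []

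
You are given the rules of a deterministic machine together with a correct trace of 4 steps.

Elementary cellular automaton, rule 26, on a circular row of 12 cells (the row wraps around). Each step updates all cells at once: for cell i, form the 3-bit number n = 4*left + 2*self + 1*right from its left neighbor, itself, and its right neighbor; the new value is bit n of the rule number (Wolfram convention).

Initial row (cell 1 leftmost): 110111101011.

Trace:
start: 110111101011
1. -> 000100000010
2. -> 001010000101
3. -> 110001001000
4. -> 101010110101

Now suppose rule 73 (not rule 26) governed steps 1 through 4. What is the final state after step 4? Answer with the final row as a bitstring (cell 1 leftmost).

(re-executing steps 1..4 under rule 73; state before step 1: 110111101011)
1. -> 010100100010
2. -> 000000001000
3. -> 111111100011
4. -> 000000101010

000000101010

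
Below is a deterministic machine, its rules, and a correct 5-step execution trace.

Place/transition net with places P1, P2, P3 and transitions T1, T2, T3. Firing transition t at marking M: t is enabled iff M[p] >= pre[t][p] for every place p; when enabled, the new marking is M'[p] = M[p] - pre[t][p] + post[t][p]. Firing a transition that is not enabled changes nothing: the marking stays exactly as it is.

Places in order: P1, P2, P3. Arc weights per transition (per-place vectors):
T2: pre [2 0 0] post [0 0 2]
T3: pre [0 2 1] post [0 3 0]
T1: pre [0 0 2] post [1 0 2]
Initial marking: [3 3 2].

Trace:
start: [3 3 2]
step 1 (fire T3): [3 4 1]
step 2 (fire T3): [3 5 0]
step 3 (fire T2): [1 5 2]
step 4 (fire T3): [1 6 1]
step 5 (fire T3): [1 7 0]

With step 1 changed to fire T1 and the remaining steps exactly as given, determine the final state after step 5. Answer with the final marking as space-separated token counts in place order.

2 6 1

(re-executing from step 1 with the substitution; state before step 1: [3 3 2])
step 1 (fire T1): [4 3 2]
step 2 (fire T3): [4 4 1]
step 3 (fire T2): [2 4 3]
step 4 (fire T3): [2 5 2]
step 5 (fire T3): [2 6 1]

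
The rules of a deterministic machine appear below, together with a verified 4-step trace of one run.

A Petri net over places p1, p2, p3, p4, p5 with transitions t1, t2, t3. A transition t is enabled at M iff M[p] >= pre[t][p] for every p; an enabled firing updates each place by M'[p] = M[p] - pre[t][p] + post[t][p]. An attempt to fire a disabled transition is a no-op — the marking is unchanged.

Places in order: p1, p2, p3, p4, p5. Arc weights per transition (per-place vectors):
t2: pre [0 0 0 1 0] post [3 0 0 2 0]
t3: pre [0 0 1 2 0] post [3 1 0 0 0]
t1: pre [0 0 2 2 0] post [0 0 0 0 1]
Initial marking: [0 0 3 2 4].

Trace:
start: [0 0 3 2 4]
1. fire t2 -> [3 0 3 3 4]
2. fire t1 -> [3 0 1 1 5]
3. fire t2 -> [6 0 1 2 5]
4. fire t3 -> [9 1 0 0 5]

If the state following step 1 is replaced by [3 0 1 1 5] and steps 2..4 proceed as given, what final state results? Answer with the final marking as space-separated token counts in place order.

9 1 0 0 5

state after step 1 := [3 0 1 1 5]
2. fire t1 -> [3 0 1 1 5]
3. fire t2 -> [6 0 1 2 5]
4. fire t3 -> [9 1 0 0 5]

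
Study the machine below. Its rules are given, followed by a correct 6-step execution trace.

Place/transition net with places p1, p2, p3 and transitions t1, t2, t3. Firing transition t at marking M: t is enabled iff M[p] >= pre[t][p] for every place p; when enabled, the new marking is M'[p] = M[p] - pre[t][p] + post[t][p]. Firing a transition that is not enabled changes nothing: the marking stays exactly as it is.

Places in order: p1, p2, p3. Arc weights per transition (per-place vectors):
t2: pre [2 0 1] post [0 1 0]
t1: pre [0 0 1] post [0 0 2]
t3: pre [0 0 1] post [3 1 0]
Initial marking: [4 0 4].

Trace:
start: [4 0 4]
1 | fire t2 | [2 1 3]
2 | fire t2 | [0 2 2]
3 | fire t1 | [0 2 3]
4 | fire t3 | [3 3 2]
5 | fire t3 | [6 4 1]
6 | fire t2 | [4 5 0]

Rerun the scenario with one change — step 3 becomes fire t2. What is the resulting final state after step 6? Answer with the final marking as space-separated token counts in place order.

(re-executing from step 3 with the substitution; state before step 3: [0 2 2])
3 | fire t2 | [0 2 2]
4 | fire t3 | [3 3 1]
5 | fire t3 | [6 4 0]
6 | fire t2 | [6 4 0]

6 4 0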